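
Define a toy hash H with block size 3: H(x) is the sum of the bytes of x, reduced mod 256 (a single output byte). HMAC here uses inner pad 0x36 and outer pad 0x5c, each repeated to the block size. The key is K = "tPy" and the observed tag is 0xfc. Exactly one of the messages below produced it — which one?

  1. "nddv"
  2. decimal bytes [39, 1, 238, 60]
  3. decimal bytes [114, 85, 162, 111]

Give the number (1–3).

Key "tPy" = 74 50 79 is exactly B = 3 bytes: K' = 74 50 79.
K' ⊕ ipad = 42 66 4f; K' ⊕ opad = 28 0c 25.
m1: inner = H(42 66 4f 6e 64 64 76) = a3; tag = H(28 0c 25 a3) = fc ← matches
m2: inner = H(42 66 4f 27 01 ee 3c) = 49; tag = H(28 0c 25 49) = a2
m3: inner = H(42 66 4f 72 55 a2 6f) = cf; tag = H(28 0c 25 cf) = 28

1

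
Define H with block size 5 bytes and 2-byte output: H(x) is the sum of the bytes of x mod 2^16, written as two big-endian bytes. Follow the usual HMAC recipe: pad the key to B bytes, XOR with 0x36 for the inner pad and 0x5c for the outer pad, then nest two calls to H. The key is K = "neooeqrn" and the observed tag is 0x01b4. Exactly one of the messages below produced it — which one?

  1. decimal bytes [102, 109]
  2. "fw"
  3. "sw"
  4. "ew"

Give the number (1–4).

Key "neooeqrn" = 6e 65 6f 6f 65 71 72 6e is 8 bytes > B = 5, so hash it first: H(key) = 03 67, then zero-pad to 5 bytes: K' = 03 67 00 00 00.
K' ⊕ ipad = 35 51 36 36 36; K' ⊕ opad = 5f 3b 5c 5c 5c.
m1: inner = H(35 51 36 36 36 66 6d) = 01 fb; tag = H(5f 3b 5c 5c 5c 01 fb) = 02aa
m2: inner = H(35 51 36 36 36 66 77) = 02 05; tag = H(5f 3b 5c 5c 5c 02 05) = 01b5
m3: inner = H(35 51 36 36 36 73 77) = 02 12; tag = H(5f 3b 5c 5c 5c 02 12) = 01c2
m4: inner = H(35 51 36 36 36 65 77) = 02 04; tag = H(5f 3b 5c 5c 5c 02 04) = 01b4 ← matches

4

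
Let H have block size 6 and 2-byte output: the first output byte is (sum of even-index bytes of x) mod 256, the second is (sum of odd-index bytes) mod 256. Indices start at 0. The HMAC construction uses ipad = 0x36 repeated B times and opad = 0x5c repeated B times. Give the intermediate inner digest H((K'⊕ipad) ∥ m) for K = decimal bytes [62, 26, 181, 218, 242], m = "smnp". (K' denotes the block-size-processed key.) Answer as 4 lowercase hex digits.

Key decimal bytes [62, 26, 181, 218, 242] = 3e 1a b5 da f2 is 5 bytes ≤ B = 6; zero-pad to 6 bytes: K' = 3e 1a b5 da f2 00.
K' ⊕ ipad = 08 2c 83 ec c4 36.
Inner input = 08 2c 83 ec c4 36 ∥ 73 6d 6e 70.
Inner hash: even-index sum = 560 mod 256 = 48; odd-index sum = 555 mod 256 = 43 → 30 2b.

302b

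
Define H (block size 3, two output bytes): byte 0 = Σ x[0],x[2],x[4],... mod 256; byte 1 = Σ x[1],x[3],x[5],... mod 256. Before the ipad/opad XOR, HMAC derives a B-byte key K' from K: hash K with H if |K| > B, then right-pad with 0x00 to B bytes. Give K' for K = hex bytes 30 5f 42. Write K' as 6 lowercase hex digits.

305f42

Key hex bytes 30 5f 42 is exactly B = 3 bytes: K' = 30 5f 42.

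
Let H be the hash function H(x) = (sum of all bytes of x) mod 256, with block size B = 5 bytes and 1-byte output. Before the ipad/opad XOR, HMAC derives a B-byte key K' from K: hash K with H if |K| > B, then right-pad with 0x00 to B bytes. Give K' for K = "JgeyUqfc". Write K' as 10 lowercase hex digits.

1e00000000

|K| = 8 > B = 5, so first hash the key.
H(K): sum = 74+103+101+121+85+113+102+99 = 798; mod 256 = 30 → 1e.
Zero-pad H(K) = 1e to 5 bytes: K' = 1e 00 00 00 00.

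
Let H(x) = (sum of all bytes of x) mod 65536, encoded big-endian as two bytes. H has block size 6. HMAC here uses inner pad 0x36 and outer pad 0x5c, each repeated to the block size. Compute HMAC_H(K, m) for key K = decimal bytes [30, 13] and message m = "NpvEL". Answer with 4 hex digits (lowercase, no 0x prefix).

Key decimal bytes [30, 13] = 1e 0d is 2 bytes ≤ B = 6; zero-pad to 6 bytes: K' = 1e 0d 00 00 00 00.
K' ⊕ ipad = 28 3b 36 36 36 36.  K' ⊕ opad = 42 51 5c 5c 5c 5c.
Inner input = (K'⊕ipad) ∥ m = 28 3b 36 36 36 36 ∥ 4e 70 76 45 4c.
Inner hash: sum = 40+59+54+54+54+54+78+112+118+69+76 = 768 → 03 00.
Outer input = (K'⊕opad) ∥ inner = 42 51 5c 5c 5c 5c ∥ 03 00.
Outer hash (tag): sum = 66+81+92+92+92+92+3+0 = 518 → 02 06.

0206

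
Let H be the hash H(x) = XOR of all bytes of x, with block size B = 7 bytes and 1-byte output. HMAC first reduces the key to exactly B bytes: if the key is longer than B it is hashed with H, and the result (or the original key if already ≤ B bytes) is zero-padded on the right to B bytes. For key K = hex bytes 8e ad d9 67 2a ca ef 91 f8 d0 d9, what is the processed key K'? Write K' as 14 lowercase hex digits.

f2000000000000

|K| = 11 > B = 7, so first hash the key.
H(K): XOR 8e⊕ad⊕d9⊕67⊕2a⊕ca⊕ef⊕91⊕f8⊕d0⊕d9 = f2.
Zero-pad H(K) = f2 to 7 bytes: K' = f2 00 00 00 00 00 00.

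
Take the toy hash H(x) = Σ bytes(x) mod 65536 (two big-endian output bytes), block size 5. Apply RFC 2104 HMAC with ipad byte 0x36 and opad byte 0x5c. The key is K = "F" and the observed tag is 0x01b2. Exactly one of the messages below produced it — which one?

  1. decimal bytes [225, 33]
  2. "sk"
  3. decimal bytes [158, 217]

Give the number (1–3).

2

Key "F" = 46 is 1 byte ≤ B = 5; zero-pad to 5 bytes: K' = 46 00 00 00 00.
K' ⊕ ipad = 70 36 36 36 36; K' ⊕ opad = 1a 5c 5c 5c 5c.
m1: inner = H(70 36 36 36 36 e1 21) = 02 4a; tag = H(1a 5c 5c 5c 5c 02 4a) = 01d6
m2: inner = H(70 36 36 36 36 73 6b) = 02 26; tag = H(1a 5c 5c 5c 5c 02 26) = 01b2 ← matches
m3: inner = H(70 36 36 36 36 9e d9) = 02 bf; tag = H(1a 5c 5c 5c 5c 02 bf) = 024b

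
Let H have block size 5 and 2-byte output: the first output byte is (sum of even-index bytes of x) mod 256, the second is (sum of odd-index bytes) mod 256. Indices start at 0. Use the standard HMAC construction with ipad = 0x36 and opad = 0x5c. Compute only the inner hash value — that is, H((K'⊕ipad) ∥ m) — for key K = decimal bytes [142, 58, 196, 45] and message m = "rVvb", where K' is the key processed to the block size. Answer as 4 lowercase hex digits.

Key decimal bytes [142, 58, 196, 45] = 8e 3a c4 2d is 4 bytes ≤ B = 5; zero-pad to 5 bytes: K' = 8e 3a c4 2d 00.
K' ⊕ ipad = b8 0c f2 1b 36.
Inner input = b8 0c f2 1b 36 ∥ 72 56 76 62.
Inner hash: even-index sum = 664 mod 256 = 152; odd-index sum = 271 mod 256 = 15 → 98 0f.

980f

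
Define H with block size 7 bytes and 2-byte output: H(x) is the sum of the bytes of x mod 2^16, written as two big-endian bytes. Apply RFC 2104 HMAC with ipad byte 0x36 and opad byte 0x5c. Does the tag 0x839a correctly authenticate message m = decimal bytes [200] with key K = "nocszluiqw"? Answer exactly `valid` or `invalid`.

Key "nocszluiqw" = 6e 6f 63 73 7a 6c 75 69 71 77 is 10 bytes > B = 7, so hash it first: H(key) = 04 5f, then zero-pad to 7 bytes: K' = 04 5f 00 00 00 00 00.
K' ⊕ ipad = 32 69 36 36 36 36 36; K' ⊕ opad = 58 03 5c 5c 5c 5c 5c.
Inner hash: sum = 50+105+54+54+54+54+54+200 = 625 → 02 71.
Outer hash (recomputed tag): sum = 88+3+92+92+92+92+92+2+113 = 666 → 02 9a.
Recomputed tag = 029a; claimed = 839a → mismatch.

invalid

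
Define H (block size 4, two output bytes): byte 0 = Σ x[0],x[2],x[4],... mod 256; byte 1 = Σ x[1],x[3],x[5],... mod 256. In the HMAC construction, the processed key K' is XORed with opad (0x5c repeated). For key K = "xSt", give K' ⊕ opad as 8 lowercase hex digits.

Key "xSt" = 78 53 74 is 3 bytes ≤ B = 4; zero-pad to 4 bytes: K' = 78 53 74 00.
XOR each byte with 0x5c: 78⊕5c=24, 53⊕5c=0f, 74⊕5c=28, 00⊕5c=5c.

240f285c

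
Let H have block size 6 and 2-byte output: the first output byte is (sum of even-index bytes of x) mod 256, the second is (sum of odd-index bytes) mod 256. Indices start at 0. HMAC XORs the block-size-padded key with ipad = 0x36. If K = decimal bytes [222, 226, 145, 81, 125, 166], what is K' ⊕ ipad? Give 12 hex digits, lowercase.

Key decimal bytes [222, 226, 145, 81, 125, 166] = de e2 91 51 7d a6 is exactly B = 6 bytes: K' = de e2 91 51 7d a6.
XOR each byte with 0x36: de⊕36=e8, e2⊕36=d4, 91⊕36=a7, 51⊕36=67, 7d⊕36=4b, a6⊕36=90.

e8d4a7674b90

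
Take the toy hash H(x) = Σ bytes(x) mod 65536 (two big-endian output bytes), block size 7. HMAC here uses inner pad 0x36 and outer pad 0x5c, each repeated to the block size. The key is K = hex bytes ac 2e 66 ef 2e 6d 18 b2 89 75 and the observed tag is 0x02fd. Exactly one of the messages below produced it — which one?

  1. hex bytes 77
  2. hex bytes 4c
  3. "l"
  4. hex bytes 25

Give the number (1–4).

Key hex bytes ac 2e 66 ef 2e 6d 18 b2 89 75 is 10 bytes > B = 7, so hash it first: H(key) = 04 92, then zero-pad to 7 bytes: K' = 04 92 00 00 00 00 00.
K' ⊕ ipad = 32 a4 36 36 36 36 36; K' ⊕ opad = 58 ce 5c 5c 5c 5c 5c.
m1: inner = H(32 a4 36 36 36 36 36 77) = 02 5b; tag = H(58 ce 5c 5c 5c 5c 5c 02 5b) = 034f
m2: inner = H(32 a4 36 36 36 36 36 4c) = 02 30; tag = H(58 ce 5c 5c 5c 5c 5c 02 30) = 0324
m3: inner = H(32 a4 36 36 36 36 36 6c) = 02 50; tag = H(58 ce 5c 5c 5c 5c 5c 02 50) = 0344
m4: inner = H(32 a4 36 36 36 36 36 25) = 02 09; tag = H(58 ce 5c 5c 5c 5c 5c 02 09) = 02fd ← matches

4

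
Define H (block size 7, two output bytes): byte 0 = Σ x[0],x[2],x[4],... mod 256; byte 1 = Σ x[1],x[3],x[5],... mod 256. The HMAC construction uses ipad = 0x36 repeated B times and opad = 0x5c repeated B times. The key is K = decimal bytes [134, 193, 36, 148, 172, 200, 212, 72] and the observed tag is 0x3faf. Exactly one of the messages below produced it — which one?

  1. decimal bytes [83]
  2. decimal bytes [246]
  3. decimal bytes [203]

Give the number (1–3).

2

Key decimal bytes [134, 193, 36, 148, 172, 200, 212, 72] = 86 c1 24 94 ac c8 d4 48 is 8 bytes > B = 7, so hash it first: H(key) = 2a 65, then zero-pad to 7 bytes: K' = 2a 65 00 00 00 00 00.
K' ⊕ ipad = 1c 53 36 36 36 36 36; K' ⊕ opad = 76 39 5c 5c 5c 5c 5c.
m1: inner = H(1c 53 36 36 36 36 36 53) = be 12; tag = H(76 39 5c 5c 5c 5c 5c be 12) = 9caf
m2: inner = H(1c 53 36 36 36 36 36 f6) = be b5; tag = H(76 39 5c 5c 5c 5c 5c be b5) = 3faf ← matches
m3: inner = H(1c 53 36 36 36 36 36 cb) = be 8a; tag = H(76 39 5c 5c 5c 5c 5c be 8a) = 14af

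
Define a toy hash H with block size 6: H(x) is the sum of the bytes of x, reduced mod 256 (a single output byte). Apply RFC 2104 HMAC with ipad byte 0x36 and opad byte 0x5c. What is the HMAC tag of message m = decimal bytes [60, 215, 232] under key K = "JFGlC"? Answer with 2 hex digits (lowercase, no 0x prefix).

53

Key "JFGlC" = 4a 46 47 6c 43 is 5 bytes ≤ B = 6; zero-pad to 6 bytes: K' = 4a 46 47 6c 43 00.
K' ⊕ ipad = 7c 70 71 5a 75 36.  K' ⊕ opad = 16 1a 1b 30 1f 5c.
Inner input = (K'⊕ipad) ∥ m = 7c 70 71 5a 75 36 ∥ 3c d7 e8.
Inner hash: sum = 124+112+113+90+117+54+60+215+232 = 1117; mod 256 = 93 → 5d.
Outer input = (K'⊕opad) ∥ inner = 16 1a 1b 30 1f 5c ∥ 5d.
Outer hash (tag): sum = 22+26+27+48+31+92+93 = 339; mod 256 = 83 → 53.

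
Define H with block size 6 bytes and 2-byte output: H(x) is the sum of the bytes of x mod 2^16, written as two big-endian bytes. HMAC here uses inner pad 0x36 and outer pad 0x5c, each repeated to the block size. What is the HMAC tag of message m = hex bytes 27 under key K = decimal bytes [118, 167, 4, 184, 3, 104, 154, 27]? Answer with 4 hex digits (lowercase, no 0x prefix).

Key decimal bytes [118, 167, 4, 184, 3, 104, 154, 27] = 76 a7 04 b8 03 68 9a 1b is 8 bytes > B = 6, so hash it first: H(key) = 02 f9, then zero-pad to 6 bytes: K' = 02 f9 00 00 00 00.
K' ⊕ ipad = 34 cf 36 36 36 36.  K' ⊕ opad = 5e a5 5c 5c 5c 5c.
Inner input = (K'⊕ipad) ∥ m = 34 cf 36 36 36 36 ∥ 27.
Inner hash: sum = 52+207+54+54+54+54+39 = 514 → 02 02.
Outer input = (K'⊕opad) ∥ inner = 5e a5 5c 5c 5c 5c ∥ 02 02.
Outer hash (tag): sum = 94+165+92+92+92+92+2+2 = 631 → 02 77.

0277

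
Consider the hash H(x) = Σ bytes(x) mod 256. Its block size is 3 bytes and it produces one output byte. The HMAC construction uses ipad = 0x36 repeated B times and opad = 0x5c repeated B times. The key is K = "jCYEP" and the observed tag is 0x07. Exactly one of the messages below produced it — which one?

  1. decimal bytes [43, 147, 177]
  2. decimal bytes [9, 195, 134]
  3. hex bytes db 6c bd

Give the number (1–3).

1

Key "jCYEP" = 6a 43 59 45 50 is 5 bytes > B = 3, so hash it first: H(key) = 9b, then zero-pad to 3 bytes: K' = 9b 00 00.
K' ⊕ ipad = ad 36 36; K' ⊕ opad = c7 5c 5c.
m1: inner = H(ad 36 36 2b 93 b1) = 88; tag = H(c7 5c 5c 88) = 07 ← matches
m2: inner = H(ad 36 36 09 c3 86) = 6b; tag = H(c7 5c 5c 6b) = ea
m3: inner = H(ad 36 36 db 6c bd) = 1d; tag = H(c7 5c 5c 1d) = 9c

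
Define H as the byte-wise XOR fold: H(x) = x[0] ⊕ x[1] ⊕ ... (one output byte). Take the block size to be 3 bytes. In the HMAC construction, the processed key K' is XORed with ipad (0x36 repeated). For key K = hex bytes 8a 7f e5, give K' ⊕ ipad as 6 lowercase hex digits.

Key hex bytes 8a 7f e5 is exactly B = 3 bytes: K' = 8a 7f e5.
XOR each byte with 0x36: 8a⊕36=bc, 7f⊕36=49, e5⊕36=d3.

bc49d3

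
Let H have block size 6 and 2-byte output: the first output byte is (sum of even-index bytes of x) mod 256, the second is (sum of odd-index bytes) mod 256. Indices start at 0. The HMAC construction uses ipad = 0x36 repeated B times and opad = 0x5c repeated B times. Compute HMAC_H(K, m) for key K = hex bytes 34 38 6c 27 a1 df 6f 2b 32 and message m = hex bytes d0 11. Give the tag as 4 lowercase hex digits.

86c9

Key hex bytes 34 38 6c 27 a1 df 6f 2b 32 is 9 bytes > B = 6, so hash it first: H(key) = e2 69, then zero-pad to 6 bytes: K' = e2 69 00 00 00 00.
K' ⊕ ipad = d4 5f 36 36 36 36.  K' ⊕ opad = be 35 5c 5c 5c 5c.
Inner input = (K'⊕ipad) ∥ m = d4 5f 36 36 36 36 ∥ d0 11.
Inner hash: even-index sum = 528 mod 256 = 16; odd-index sum = 220 mod 256 = 220 → 10 dc.
Outer input = (K'⊕opad) ∥ inner = be 35 5c 5c 5c 5c ∥ 10 dc.
Outer hash (tag): even-index sum = 390 mod 256 = 134; odd-index sum = 457 mod 256 = 201 → 86 c9.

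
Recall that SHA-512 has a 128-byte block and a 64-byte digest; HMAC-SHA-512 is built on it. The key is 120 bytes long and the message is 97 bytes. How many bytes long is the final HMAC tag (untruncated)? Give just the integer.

The tag is one SHA-512 digest: 64 bytes.

64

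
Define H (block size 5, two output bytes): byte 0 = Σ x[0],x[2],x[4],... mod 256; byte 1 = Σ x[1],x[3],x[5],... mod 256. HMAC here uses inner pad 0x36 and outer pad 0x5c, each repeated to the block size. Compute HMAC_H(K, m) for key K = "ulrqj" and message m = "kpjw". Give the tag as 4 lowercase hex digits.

0327

Key "ulrqj" = 75 6c 72 71 6a is exactly B = 5 bytes: K' = 75 6c 72 71 6a.
K' ⊕ ipad = 43 5a 44 47 5c.  K' ⊕ opad = 29 30 2e 2d 36.
Inner input = (K'⊕ipad) ∥ m = 43 5a 44 47 5c ∥ 6b 70 6a 77.
Inner hash: even-index sum = 458 mod 256 = 202; odd-index sum = 374 mod 256 = 118 → ca 76.
Outer input = (K'⊕opad) ∥ inner = 29 30 2e 2d 36 ∥ ca 76.
Outer hash (tag): even-index sum = 259 mod 256 = 3; odd-index sum = 295 mod 256 = 39 → 03 27.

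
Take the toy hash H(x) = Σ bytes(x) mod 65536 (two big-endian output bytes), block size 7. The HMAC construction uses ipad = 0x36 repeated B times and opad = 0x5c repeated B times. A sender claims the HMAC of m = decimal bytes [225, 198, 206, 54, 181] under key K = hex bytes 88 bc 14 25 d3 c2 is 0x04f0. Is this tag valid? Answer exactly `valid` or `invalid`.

Key hex bytes 88 bc 14 25 d3 c2 is 6 bytes ≤ B = 7; zero-pad to 7 bytes: K' = 88 bc 14 25 d3 c2 00.
K' ⊕ ipad = be 8a 22 13 e5 f4 36; K' ⊕ opad = d4 e0 48 79 8f 9e 5c.
Inner hash: sum = 190+138+34+19+229+244+54+225+198+206+54+181 = 1772 → 06 ec.
Outer hash (recomputed tag): sum = 212+224+72+121+143+158+92+6+236 = 1264 → 04 f0.
Recomputed tag = 04f0; claimed = 04f0 → match.

valid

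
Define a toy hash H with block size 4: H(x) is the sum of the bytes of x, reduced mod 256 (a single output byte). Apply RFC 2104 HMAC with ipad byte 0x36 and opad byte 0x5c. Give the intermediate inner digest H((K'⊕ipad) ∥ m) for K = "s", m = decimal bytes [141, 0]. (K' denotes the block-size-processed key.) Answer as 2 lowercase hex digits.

Key "s" = 73 is 1 byte ≤ B = 4; zero-pad to 4 bytes: K' = 73 00 00 00.
K' ⊕ ipad = 45 36 36 36.
Inner input = 45 36 36 36 ∥ 8d 00.
Inner hash: sum = 69+54+54+54+141+0 = 372; mod 256 = 116 → 74.

74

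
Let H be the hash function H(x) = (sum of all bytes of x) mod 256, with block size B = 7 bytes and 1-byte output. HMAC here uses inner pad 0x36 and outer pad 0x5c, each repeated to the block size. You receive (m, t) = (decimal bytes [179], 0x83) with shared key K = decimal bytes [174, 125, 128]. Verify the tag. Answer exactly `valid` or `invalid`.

Key decimal bytes [174, 125, 128] = ae 7d 80 is 3 bytes ≤ B = 7; zero-pad to 7 bytes: K' = ae 7d 80 00 00 00 00.
K' ⊕ ipad = 98 4b b6 36 36 36 36; K' ⊕ opad = f2 21 dc 5c 5c 5c 5c.
Inner hash: sum = 152+75+182+54+54+54+54+179 = 804; mod 256 = 36 → 24.
Outer hash (recomputed tag): sum = 242+33+220+92+92+92+92+36 = 899; mod 256 = 131 → 83.
Recomputed tag = 83; claimed = 83 → match.

valid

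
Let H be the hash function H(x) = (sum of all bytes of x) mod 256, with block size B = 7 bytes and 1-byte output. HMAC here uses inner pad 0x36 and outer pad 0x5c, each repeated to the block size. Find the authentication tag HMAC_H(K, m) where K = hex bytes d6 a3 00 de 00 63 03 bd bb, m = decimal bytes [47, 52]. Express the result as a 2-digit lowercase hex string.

Key hex bytes d6 a3 00 de 00 63 03 bd bb is 9 bytes > B = 7, so hash it first: H(key) = 35, then zero-pad to 7 bytes: K' = 35 00 00 00 00 00 00.
K' ⊕ ipad = 03 36 36 36 36 36 36.  K' ⊕ opad = 69 5c 5c 5c 5c 5c 5c.
Inner input = (K'⊕ipad) ∥ m = 03 36 36 36 36 36 36 ∥ 2f 34.
Inner hash: sum = 3+54+54+54+54+54+54+47+52 = 426; mod 256 = 170 → aa.
Outer input = (K'⊕opad) ∥ inner = 69 5c 5c 5c 5c 5c 5c ∥ aa.
Outer hash (tag): sum = 105+92+92+92+92+92+92+170 = 827; mod 256 = 59 → 3b.

3b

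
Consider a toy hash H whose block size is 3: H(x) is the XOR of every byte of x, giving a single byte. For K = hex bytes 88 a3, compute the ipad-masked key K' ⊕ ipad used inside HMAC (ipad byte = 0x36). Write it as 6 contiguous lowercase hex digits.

be9536

Key hex bytes 88 a3 is 2 bytes ≤ B = 3; zero-pad to 3 bytes: K' = 88 a3 00.
XOR each byte with 0x36: 88⊕36=be, a3⊕36=95, 00⊕36=36.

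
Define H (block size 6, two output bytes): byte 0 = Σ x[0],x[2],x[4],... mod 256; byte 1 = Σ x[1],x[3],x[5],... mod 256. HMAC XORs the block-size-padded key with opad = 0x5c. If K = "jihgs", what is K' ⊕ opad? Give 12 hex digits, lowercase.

3635343b2f5c

Key "jihgs" = 6a 69 68 67 73 is 5 bytes ≤ B = 6; zero-pad to 6 bytes: K' = 6a 69 68 67 73 00.
XOR each byte with 0x5c: 6a⊕5c=36, 69⊕5c=35, 68⊕5c=34, 67⊕5c=3b, 73⊕5c=2f, 00⊕5c=5c.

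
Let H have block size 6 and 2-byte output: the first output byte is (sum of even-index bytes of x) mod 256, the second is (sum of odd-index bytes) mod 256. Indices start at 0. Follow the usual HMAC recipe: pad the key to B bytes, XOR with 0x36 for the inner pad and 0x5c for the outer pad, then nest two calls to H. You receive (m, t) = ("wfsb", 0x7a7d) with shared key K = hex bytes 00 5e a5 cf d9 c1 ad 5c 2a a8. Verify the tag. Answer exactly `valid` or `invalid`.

Key hex bytes 00 5e a5 cf d9 c1 ad 5c 2a a8 is 10 bytes > B = 6, so hash it first: H(key) = 55 f2, then zero-pad to 6 bytes: K' = 55 f2 00 00 00 00.
K' ⊕ ipad = 63 c4 36 36 36 36; K' ⊕ opad = 09 ae 5c 5c 5c 5c.
Inner hash: even-index sum = 441 mod 256 = 185; odd-index sum = 504 mod 256 = 248 → b9 f8.
Outer hash (recomputed tag): even-index sum = 378 mod 256 = 122; odd-index sum = 606 mod 256 = 94 → 7a 5e.
Recomputed tag = 7a5e; claimed = 7a7d → mismatch.

invalid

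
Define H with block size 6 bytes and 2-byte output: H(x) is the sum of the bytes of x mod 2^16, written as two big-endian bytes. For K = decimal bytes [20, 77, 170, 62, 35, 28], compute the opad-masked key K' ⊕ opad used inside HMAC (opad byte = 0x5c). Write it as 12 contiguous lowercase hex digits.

4811f6627f40

Key decimal bytes [20, 77, 170, 62, 35, 28] = 14 4d aa 3e 23 1c is exactly B = 6 bytes: K' = 14 4d aa 3e 23 1c.
XOR each byte with 0x5c: 14⊕5c=48, 4d⊕5c=11, aa⊕5c=f6, 3e⊕5c=62, 23⊕5c=7f, 1c⊕5c=40.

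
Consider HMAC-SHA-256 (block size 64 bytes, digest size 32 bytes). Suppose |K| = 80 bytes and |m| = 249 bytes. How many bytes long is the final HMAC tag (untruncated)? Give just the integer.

The tag is one SHA-256 digest: 32 bytes.

32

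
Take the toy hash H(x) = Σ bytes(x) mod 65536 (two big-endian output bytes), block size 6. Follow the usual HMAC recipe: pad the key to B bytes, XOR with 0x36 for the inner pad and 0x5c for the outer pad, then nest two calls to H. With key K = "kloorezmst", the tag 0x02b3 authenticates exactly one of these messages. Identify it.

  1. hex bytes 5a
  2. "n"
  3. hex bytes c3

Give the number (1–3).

2

Key "kloorezmst" = 6b 6c 6f 6f 72 65 7a 6d 73 74 is 10 bytes > B = 6, so hash it first: H(key) = 04 5a, then zero-pad to 6 bytes: K' = 04 5a 00 00 00 00.
K' ⊕ ipad = 32 6c 36 36 36 36; K' ⊕ opad = 58 06 5c 5c 5c 5c.
m1: inner = H(32 6c 36 36 36 36 5a) = 01 d0; tag = H(58 06 5c 5c 5c 5c 01 d0) = 029f
m2: inner = H(32 6c 36 36 36 36 6e) = 01 e4; tag = H(58 06 5c 5c 5c 5c 01 e4) = 02b3 ← matches
m3: inner = H(32 6c 36 36 36 36 c3) = 02 39; tag = H(58 06 5c 5c 5c 5c 02 39) = 0209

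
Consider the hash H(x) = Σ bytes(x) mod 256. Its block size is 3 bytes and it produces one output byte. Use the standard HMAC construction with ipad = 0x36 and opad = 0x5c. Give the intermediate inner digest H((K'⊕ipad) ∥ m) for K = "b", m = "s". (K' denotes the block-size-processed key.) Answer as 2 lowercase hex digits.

Key "b" = 62 is 1 byte ≤ B = 3; zero-pad to 3 bytes: K' = 62 00 00.
K' ⊕ ipad = 54 36 36.
Inner input = 54 36 36 ∥ 73.
Inner hash: sum = 84+54+54+115 = 307; mod 256 = 51 → 33.

33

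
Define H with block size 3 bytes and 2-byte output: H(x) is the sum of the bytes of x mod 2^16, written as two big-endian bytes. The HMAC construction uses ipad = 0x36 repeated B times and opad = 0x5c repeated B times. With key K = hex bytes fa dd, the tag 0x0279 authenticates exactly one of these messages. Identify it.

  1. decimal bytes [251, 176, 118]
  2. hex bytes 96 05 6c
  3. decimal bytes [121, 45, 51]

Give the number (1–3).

2

Key hex bytes fa dd is 2 bytes ≤ B = 3; zero-pad to 3 bytes: K' = fa dd 00.
K' ⊕ ipad = cc eb 36; K' ⊕ opad = a6 81 5c.
m1: inner = H(cc eb 36 fb b0 76) = 04 0e; tag = H(a6 81 5c 04 0e) = 0195
m2: inner = H(cc eb 36 96 05 6c) = 02 f4; tag = H(a6 81 5c 02 f4) = 0279 ← matches
m3: inner = H(cc eb 36 79 2d 33) = 02 c6; tag = H(a6 81 5c 02 c6) = 024b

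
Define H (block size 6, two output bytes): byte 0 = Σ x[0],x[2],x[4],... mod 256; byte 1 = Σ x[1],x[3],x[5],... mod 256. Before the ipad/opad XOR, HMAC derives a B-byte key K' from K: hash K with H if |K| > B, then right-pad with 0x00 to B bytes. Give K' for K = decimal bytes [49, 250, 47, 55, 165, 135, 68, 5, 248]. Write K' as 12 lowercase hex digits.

|K| = 9 > B = 6, so first hash the key.
H(K): even-index sum = 577 mod 256 = 65; odd-index sum = 445 mod 256 = 189 → 41 bd.
Zero-pad H(K) = 41 bd to 6 bytes: K' = 41 bd 00 00 00 00.

41bd00000000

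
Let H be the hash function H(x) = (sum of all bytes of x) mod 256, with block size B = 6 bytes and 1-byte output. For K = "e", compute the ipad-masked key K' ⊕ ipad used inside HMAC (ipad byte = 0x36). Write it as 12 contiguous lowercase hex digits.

533636363636

Key "e" = 65 is 1 byte ≤ B = 6; zero-pad to 6 bytes: K' = 65 00 00 00 00 00.
XOR each byte with 0x36: 65⊕36=53, 00⊕36=36, 00⊕36=36, 00⊕36=36, 00⊕36=36, 00⊕36=36.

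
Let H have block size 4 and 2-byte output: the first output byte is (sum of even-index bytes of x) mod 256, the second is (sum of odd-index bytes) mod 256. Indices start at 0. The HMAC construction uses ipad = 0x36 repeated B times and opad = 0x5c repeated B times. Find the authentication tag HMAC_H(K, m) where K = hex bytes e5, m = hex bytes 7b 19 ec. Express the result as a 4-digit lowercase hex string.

Key hex bytes e5 is 1 byte ≤ B = 4; zero-pad to 4 bytes: K' = e5 00 00 00.
K' ⊕ ipad = d3 36 36 36.  K' ⊕ opad = b9 5c 5c 5c.
Inner input = (K'⊕ipad) ∥ m = d3 36 36 36 ∥ 7b 19 ec.
Inner hash: even-index sum = 624 mod 256 = 112; odd-index sum = 133 mod 256 = 133 → 70 85.
Outer input = (K'⊕opad) ∥ inner = b9 5c 5c 5c ∥ 70 85.
Outer hash (tag): even-index sum = 389 mod 256 = 133; odd-index sum = 317 mod 256 = 61 → 85 3d.

853d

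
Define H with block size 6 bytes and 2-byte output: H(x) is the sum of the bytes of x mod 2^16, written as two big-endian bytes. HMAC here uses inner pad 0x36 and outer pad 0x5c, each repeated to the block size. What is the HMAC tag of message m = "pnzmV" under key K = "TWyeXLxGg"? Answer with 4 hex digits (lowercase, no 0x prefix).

Key "TWyeXLxGg" = 54 57 79 65 58 4c 78 47 67 is 9 bytes > B = 6, so hash it first: H(key) = 03 53, then zero-pad to 6 bytes: K' = 03 53 00 00 00 00.
K' ⊕ ipad = 35 65 36 36 36 36.  K' ⊕ opad = 5f 0f 5c 5c 5c 5c.
Inner input = (K'⊕ipad) ∥ m = 35 65 36 36 36 36 ∥ 70 6e 7a 6d 56.
Inner hash: sum = 53+101+54+54+54+54+112+110+122+109+86 = 909 → 03 8d.
Outer input = (K'⊕opad) ∥ inner = 5f 0f 5c 5c 5c 5c ∥ 03 8d.
Outer hash (tag): sum = 95+15+92+92+92+92+3+141 = 622 → 02 6e.

026e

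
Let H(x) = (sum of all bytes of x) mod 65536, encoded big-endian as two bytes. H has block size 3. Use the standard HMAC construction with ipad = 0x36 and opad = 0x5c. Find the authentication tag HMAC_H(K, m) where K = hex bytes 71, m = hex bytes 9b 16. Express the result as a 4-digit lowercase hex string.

Key hex bytes 71 is 1 byte ≤ B = 3; zero-pad to 3 bytes: K' = 71 00 00.
K' ⊕ ipad = 47 36 36.  K' ⊕ opad = 2d 5c 5c.
Inner input = (K'⊕ipad) ∥ m = 47 36 36 ∥ 9b 16.
Inner hash: sum = 71+54+54+155+22 = 356 → 01 64.
Outer input = (K'⊕opad) ∥ inner = 2d 5c 5c ∥ 01 64.
Outer hash (tag): sum = 45+92+92+1+100 = 330 → 01 4a.

014a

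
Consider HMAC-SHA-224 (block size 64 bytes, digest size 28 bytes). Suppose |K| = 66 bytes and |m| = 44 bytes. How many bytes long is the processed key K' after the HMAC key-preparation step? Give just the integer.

Key is 66 > 64 bytes, so it is hashed to 28 bytes then zero-padded to 64: |K'| = 64.

64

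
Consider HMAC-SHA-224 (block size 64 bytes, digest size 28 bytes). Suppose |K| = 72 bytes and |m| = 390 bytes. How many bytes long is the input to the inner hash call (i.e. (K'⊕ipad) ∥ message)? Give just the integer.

454

Key is 72 > 64 bytes, so it is hashed to 28 bytes then zero-padded to 64: |K'| = 64.
Inner input = (K'⊕ipad) ∥ m → 64 + 390 = 454 bytes.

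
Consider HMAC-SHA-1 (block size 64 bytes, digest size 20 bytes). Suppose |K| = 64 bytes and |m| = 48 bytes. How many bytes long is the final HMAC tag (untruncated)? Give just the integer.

20

The tag is one SHA-1 digest: 20 bytes.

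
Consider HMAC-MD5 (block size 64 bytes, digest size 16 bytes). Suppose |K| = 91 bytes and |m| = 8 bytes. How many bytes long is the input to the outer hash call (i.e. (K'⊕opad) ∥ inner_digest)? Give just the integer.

Key is 91 > 64 bytes, so it is hashed to 16 bytes then zero-padded to 64: |K'| = 64.
Outer input = (K'⊕opad) ∥ H(inner) → 64 + 16 = 80 bytes.

80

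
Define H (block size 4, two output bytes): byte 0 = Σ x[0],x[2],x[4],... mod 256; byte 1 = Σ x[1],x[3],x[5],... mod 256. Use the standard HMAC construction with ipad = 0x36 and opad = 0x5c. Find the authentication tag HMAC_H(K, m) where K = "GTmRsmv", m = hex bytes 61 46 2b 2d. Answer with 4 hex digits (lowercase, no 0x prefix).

8a79

Key "GTmRsmv" = 47 54 6d 52 73 6d 76 is 7 bytes > B = 4, so hash it first: H(key) = 9d 13, then zero-pad to 4 bytes: K' = 9d 13 00 00.
K' ⊕ ipad = ab 25 36 36.  K' ⊕ opad = c1 4f 5c 5c.
Inner input = (K'⊕ipad) ∥ m = ab 25 36 36 ∥ 61 46 2b 2d.
Inner hash: even-index sum = 365 mod 256 = 109; odd-index sum = 206 mod 256 = 206 → 6d ce.
Outer input = (K'⊕opad) ∥ inner = c1 4f 5c 5c ∥ 6d ce.
Outer hash (tag): even-index sum = 394 mod 256 = 138; odd-index sum = 377 mod 256 = 121 → 8a 79.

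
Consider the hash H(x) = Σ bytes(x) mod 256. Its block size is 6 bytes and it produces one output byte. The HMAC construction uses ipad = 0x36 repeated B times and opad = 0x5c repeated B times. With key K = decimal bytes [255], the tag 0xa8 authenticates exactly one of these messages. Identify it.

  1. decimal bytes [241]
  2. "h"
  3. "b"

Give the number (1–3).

3

Key decimal bytes [255] = ff is 1 byte ≤ B = 6; zero-pad to 6 bytes: K' = ff 00 00 00 00 00.
K' ⊕ ipad = c9 36 36 36 36 36; K' ⊕ opad = a3 5c 5c 5c 5c 5c.
m1: inner = H(c9 36 36 36 36 36 f1) = c8; tag = H(a3 5c 5c 5c 5c 5c c8) = 37
m2: inner = H(c9 36 36 36 36 36 68) = 3f; tag = H(a3 5c 5c 5c 5c 5c 3f) = ae
m3: inner = H(c9 36 36 36 36 36 62) = 39; tag = H(a3 5c 5c 5c 5c 5c 39) = a8 ← matches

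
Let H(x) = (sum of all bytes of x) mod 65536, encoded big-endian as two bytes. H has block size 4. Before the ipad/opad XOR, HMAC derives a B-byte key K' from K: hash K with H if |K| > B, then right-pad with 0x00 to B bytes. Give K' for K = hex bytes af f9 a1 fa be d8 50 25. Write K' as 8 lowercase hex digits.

|K| = 8 > B = 4, so first hash the key.
H(K): sum = 175+249+161+250+190+216+80+37 = 1358 → 05 4e.
Zero-pad H(K) = 05 4e to 4 bytes: K' = 05 4e 00 00.

054e0000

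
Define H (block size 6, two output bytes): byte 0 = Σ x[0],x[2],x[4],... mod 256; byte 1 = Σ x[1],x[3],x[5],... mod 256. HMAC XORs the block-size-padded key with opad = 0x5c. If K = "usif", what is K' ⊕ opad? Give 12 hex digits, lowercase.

292f353a5c5c

Key "usif" = 75 73 69 66 is 4 bytes ≤ B = 6; zero-pad to 6 bytes: K' = 75 73 69 66 00 00.
XOR each byte with 0x5c: 75⊕5c=29, 73⊕5c=2f, 69⊕5c=35, 66⊕5c=3a, 00⊕5c=5c, 00⊕5c=5c.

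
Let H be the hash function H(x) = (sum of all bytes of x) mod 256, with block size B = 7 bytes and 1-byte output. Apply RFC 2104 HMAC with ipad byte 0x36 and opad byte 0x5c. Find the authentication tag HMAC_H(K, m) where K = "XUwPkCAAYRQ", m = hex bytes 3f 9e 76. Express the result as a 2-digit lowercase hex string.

Key "XUwPkCAAYRQ" = 58 55 77 50 6b 43 41 41 59 52 51 is 11 bytes > B = 7, so hash it first: H(key) = a0, then zero-pad to 7 bytes: K' = a0 00 00 00 00 00 00.
K' ⊕ ipad = 96 36 36 36 36 36 36.  K' ⊕ opad = fc 5c 5c 5c 5c 5c 5c.
Inner input = (K'⊕ipad) ∥ m = 96 36 36 36 36 36 36 ∥ 3f 9e 76.
Inner hash: sum = 150+54+54+54+54+54+54+63+158+118 = 813; mod 256 = 45 → 2d.
Outer input = (K'⊕opad) ∥ inner = fc 5c 5c 5c 5c 5c 5c ∥ 2d.
Outer hash (tag): sum = 252+92+92+92+92+92+92+45 = 849; mod 256 = 81 → 51.

51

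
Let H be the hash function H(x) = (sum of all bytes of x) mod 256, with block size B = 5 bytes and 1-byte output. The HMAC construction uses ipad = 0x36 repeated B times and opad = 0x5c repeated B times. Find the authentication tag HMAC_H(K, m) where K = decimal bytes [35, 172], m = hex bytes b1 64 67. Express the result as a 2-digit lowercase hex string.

Key decimal bytes [35, 172] = 23 ac is 2 bytes ≤ B = 5; zero-pad to 5 bytes: K' = 23 ac 00 00 00.
K' ⊕ ipad = 15 9a 36 36 36.  K' ⊕ opad = 7f f0 5c 5c 5c.
Inner input = (K'⊕ipad) ∥ m = 15 9a 36 36 36 ∥ b1 64 67.
Inner hash: sum = 21+154+54+54+54+177+100+103 = 717; mod 256 = 205 → cd.
Outer input = (K'⊕opad) ∥ inner = 7f f0 5c 5c 5c ∥ cd.
Outer hash (tag): sum = 127+240+92+92+92+205 = 848; mod 256 = 80 → 50.

50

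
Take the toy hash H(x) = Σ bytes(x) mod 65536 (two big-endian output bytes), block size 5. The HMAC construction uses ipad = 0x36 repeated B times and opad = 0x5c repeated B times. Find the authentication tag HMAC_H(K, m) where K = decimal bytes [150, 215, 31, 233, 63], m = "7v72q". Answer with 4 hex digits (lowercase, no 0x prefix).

02cd

Key decimal bytes [150, 215, 31, 233, 63] = 96 d7 1f e9 3f is exactly B = 5 bytes: K' = 96 d7 1f e9 3f.
K' ⊕ ipad = a0 e1 29 df 09.  K' ⊕ opad = ca 8b 43 b5 63.
Inner input = (K'⊕ipad) ∥ m = a0 e1 29 df 09 ∥ 37 76 37 32 71.
Inner hash: sum = 160+225+41+223+9+55+118+55+50+113 = 1049 → 04 19.
Outer input = (K'⊕opad) ∥ inner = ca 8b 43 b5 63 ∥ 04 19.
Outer hash (tag): sum = 202+139+67+181+99+4+25 = 717 → 02 cd.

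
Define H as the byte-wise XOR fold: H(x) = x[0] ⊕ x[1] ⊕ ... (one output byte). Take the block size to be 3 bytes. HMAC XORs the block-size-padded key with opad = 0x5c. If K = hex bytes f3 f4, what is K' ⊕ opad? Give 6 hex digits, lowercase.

Key hex bytes f3 f4 is 2 bytes ≤ B = 3; zero-pad to 3 bytes: K' = f3 f4 00.
XOR each byte with 0x5c: f3⊕5c=af, f4⊕5c=a8, 00⊕5c=5c.

afa85c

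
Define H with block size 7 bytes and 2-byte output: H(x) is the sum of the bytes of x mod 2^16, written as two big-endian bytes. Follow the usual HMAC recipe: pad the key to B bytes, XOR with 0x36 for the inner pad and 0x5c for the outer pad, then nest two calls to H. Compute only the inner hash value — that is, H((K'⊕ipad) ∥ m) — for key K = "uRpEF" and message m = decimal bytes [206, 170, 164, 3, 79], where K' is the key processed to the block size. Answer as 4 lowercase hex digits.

04aa

Key "uRpEF" = 75 52 70 45 46 is 5 bytes ≤ B = 7; zero-pad to 7 bytes: K' = 75 52 70 45 46 00 00.
K' ⊕ ipad = 43 64 46 73 70 36 36.
Inner input = 43 64 46 73 70 36 36 ∥ ce aa a4 03 4f.
Inner hash: sum = 67+100+70+115+112+54+54+206+170+164+3+79 = 1194 → 04 aa.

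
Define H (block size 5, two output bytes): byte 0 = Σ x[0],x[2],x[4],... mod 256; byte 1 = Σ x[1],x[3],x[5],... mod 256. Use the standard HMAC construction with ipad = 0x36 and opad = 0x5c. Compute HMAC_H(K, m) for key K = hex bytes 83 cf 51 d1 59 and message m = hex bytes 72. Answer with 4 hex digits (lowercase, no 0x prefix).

Key hex bytes 83 cf 51 d1 59 is exactly B = 5 bytes: K' = 83 cf 51 d1 59.
K' ⊕ ipad = b5 f9 67 e7 6f.  K' ⊕ opad = df 93 0d 8d 05.
Inner input = (K'⊕ipad) ∥ m = b5 f9 67 e7 6f ∥ 72.
Inner hash: even-index sum = 395 mod 256 = 139; odd-index sum = 594 mod 256 = 82 → 8b 52.
Outer input = (K'⊕opad) ∥ inner = df 93 0d 8d 05 ∥ 8b 52.
Outer hash (tag): even-index sum = 323 mod 256 = 67; odd-index sum = 427 mod 256 = 171 → 43 ab.

43ab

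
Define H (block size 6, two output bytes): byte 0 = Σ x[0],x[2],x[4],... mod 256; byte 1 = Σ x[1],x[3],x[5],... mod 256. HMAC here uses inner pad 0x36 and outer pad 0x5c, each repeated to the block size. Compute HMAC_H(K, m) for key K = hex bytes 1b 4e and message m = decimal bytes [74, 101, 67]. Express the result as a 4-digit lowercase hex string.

Key hex bytes 1b 4e is 2 bytes ≤ B = 6; zero-pad to 6 bytes: K' = 1b 4e 00 00 00 00.
K' ⊕ ipad = 2d 78 36 36 36 36.  K' ⊕ opad = 47 12 5c 5c 5c 5c.
Inner input = (K'⊕ipad) ∥ m = 2d 78 36 36 36 36 ∥ 4a 65 43.
Inner hash: even-index sum = 294 mod 256 = 38; odd-index sum = 329 mod 256 = 73 → 26 49.
Outer input = (K'⊕opad) ∥ inner = 47 12 5c 5c 5c 5c ∥ 26 49.
Outer hash (tag): even-index sum = 293 mod 256 = 37; odd-index sum = 275 mod 256 = 19 → 25 13.

2513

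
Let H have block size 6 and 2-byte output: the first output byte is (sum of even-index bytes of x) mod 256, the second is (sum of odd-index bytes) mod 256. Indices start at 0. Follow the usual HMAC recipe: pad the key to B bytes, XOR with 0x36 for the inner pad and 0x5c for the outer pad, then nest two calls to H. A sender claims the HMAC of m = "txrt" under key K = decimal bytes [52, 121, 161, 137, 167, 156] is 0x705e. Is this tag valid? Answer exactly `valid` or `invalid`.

valid

Key decimal bytes [52, 121, 161, 137, 167, 156] = 34 79 a1 89 a7 9c is exactly B = 6 bytes: K' = 34 79 a1 89 a7 9c.
K' ⊕ ipad = 02 4f 97 bf 91 aa; K' ⊕ opad = 68 25 fd d5 fb c0.
Inner hash: even-index sum = 528 mod 256 = 16; odd-index sum = 676 mod 256 = 164 → 10 a4.
Outer hash (recomputed tag): even-index sum = 624 mod 256 = 112; odd-index sum = 606 mod 256 = 94 → 70 5e.
Recomputed tag = 705e; claimed = 705e → match.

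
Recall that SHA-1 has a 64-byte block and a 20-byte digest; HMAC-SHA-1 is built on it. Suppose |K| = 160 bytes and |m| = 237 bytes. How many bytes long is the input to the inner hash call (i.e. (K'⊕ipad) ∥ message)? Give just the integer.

301

Key is 160 > 64 bytes, so it is hashed to 20 bytes then zero-padded to 64: |K'| = 64.
Inner input = (K'⊕ipad) ∥ m → 64 + 237 = 301 bytes.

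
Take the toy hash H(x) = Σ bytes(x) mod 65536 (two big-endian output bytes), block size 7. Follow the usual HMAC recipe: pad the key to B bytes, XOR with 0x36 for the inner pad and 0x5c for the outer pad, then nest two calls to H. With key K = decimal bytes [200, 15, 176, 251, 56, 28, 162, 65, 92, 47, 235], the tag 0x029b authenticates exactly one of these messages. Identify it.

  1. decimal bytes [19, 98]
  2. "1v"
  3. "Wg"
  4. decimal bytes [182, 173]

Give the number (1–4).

Key decimal bytes [200, 15, 176, 251, 56, 28, 162, 65, 92, 47, 235] = c8 0f b0 fb 38 1c a2 41 5c 2f eb is 11 bytes > B = 7, so hash it first: H(key) = 05 2f, then zero-pad to 7 bytes: K' = 05 2f 00 00 00 00 00.
K' ⊕ ipad = 33 19 36 36 36 36 36; K' ⊕ opad = 59 73 5c 5c 5c 5c 5c.
m1: inner = H(33 19 36 36 36 36 36 13 62) = 01 cf; tag = H(59 73 5c 5c 5c 5c 5c 01 cf) = 0368
m2: inner = H(33 19 36 36 36 36 36 31 76) = 02 01; tag = H(59 73 5c 5c 5c 5c 5c 02 01) = 029b ← matches
m3: inner = H(33 19 36 36 36 36 36 57 67) = 02 18; tag = H(59 73 5c 5c 5c 5c 5c 02 18) = 02b2
m4: inner = H(33 19 36 36 36 36 36 b6 ad) = 02 bd; tag = H(59 73 5c 5c 5c 5c 5c 02 bd) = 0357

2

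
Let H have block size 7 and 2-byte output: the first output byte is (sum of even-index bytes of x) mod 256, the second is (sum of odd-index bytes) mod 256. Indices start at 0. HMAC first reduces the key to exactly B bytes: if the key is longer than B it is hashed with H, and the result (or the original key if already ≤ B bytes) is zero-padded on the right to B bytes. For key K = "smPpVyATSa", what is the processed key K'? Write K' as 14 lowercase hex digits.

ad0b0000000000

|K| = 10 > B = 7, so first hash the key.
H(K): even-index sum = 429 mod 256 = 173; odd-index sum = 523 mod 256 = 11 → ad 0b.
Zero-pad H(K) = ad 0b to 7 bytes: K' = ad 0b 00 00 00 00 00.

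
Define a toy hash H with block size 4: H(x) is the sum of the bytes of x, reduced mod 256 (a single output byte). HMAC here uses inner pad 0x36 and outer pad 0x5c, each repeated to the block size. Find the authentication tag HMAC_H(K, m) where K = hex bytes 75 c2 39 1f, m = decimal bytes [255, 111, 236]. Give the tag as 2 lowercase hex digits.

38

Key hex bytes 75 c2 39 1f is exactly B = 4 bytes: K' = 75 c2 39 1f.
K' ⊕ ipad = 43 f4 0f 29.  K' ⊕ opad = 29 9e 65 43.
Inner input = (K'⊕ipad) ∥ m = 43 f4 0f 29 ∥ ff 6f ec.
Inner hash: sum = 67+244+15+41+255+111+236 = 969; mod 256 = 201 → c9.
Outer input = (K'⊕opad) ∥ inner = 29 9e 65 43 ∥ c9.
Outer hash (tag): sum = 41+158+101+67+201 = 568; mod 256 = 56 → 38.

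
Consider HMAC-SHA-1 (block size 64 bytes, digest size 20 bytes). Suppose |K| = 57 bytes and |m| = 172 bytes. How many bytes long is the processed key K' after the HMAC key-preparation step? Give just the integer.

64

Key is 57 ≤ 64 bytes, zero-padded: |K'| = 64.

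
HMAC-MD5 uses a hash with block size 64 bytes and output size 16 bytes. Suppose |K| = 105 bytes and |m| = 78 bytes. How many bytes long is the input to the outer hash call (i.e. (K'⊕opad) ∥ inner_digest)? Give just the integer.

Key is 105 > 64 bytes, so it is hashed to 16 bytes then zero-padded to 64: |K'| = 64.
Outer input = (K'⊕opad) ∥ H(inner) → 64 + 16 = 80 bytes.

80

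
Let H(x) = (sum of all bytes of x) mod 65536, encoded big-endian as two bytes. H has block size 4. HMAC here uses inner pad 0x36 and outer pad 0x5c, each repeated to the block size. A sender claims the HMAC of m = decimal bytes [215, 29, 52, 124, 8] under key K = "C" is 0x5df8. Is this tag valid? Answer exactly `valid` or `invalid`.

invalid

Key "C" = 43 is 1 byte ≤ B = 4; zero-pad to 4 bytes: K' = 43 00 00 00.
K' ⊕ ipad = 75 36 36 36; K' ⊕ opad = 1f 5c 5c 5c.
Inner hash: sum = 117+54+54+54+215+29+52+124+8 = 707 → 02 c3.
Outer hash (recomputed tag): sum = 31+92+92+92+2+195 = 504 → 01 f8.
Recomputed tag = 01f8; claimed = 5df8 → mismatch.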